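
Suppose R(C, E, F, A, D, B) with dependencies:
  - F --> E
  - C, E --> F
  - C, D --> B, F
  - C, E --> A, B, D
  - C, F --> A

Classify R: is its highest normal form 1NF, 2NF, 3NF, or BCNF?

Candidate keys: {C, D}, {C, E}, {C, F}. Prime attributes: {C, D, E, F}.
For F --> E we have {F}⁺ = {E, F}; {F} is not a superkey, so BCNF fails.
Its right-hand attributes {E} are all prime, as are those of every other non-superkey FD — the relation is in 3NF.

3NF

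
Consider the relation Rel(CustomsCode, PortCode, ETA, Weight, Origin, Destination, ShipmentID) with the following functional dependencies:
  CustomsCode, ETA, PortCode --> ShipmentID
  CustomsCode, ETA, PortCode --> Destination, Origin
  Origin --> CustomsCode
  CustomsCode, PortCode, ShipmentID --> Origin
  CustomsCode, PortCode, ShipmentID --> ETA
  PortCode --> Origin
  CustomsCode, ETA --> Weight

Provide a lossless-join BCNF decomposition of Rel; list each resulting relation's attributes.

{CustomsCode, Origin}; {Destination, ETA, PortCode, ShipmentID, Weight}; {Origin, PortCode}

Candidate keys of the original relation: {ETA, PortCode}, {PortCode, ShipmentID}.
In {CustomsCode, Destination, ETA, Origin, PortCode, ShipmentID, Weight}, {Origin} is not a superkey ({Origin}⁺ restricted to this set is {CustomsCode, Origin}), so split on Origin --> CustomsCode into {CustomsCode, Origin} and {Destination, ETA, Origin, PortCode, ShipmentID, Weight}.
{CustomsCode, Origin} is in BCNF.
In {Destination, ETA, Origin, PortCode, ShipmentID, Weight}, {PortCode} is not a superkey ({PortCode}⁺ restricted to this set is {Origin, PortCode}), so split on PortCode --> Origin into {Origin, PortCode} and {Destination, ETA, PortCode, ShipmentID, Weight}.
{Origin, PortCode} is in BCNF.
{Destination, ETA, PortCode, ShipmentID, Weight} is in BCNF.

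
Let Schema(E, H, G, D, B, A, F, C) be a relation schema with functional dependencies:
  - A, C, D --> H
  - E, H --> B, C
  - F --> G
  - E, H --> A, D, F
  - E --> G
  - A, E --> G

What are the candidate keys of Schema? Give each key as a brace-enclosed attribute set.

{E} never appears on the right of any FD, so every key must include it.
{E, H}⁺ = {A, B, C, D, E, F, G, H}, which is every attribute, so {E, H} is a candidate key.
{A, C, D, E}⁺ = {A, B, C, D, E, F, G, H}, which is every attribute, so {A, C, D, E} is a candidate key.
No proper subset of any of these is a key, and no other minimal superkey exists.

{A, C, D, E}, {E, H}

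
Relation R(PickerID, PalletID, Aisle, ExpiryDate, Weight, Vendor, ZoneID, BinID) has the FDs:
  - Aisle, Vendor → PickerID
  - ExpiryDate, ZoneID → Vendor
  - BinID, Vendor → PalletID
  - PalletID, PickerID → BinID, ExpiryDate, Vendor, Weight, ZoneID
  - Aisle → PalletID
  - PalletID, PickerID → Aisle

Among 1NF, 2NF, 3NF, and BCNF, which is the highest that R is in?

3NF

Candidate keys: {Aisle, ExpiryDate, ZoneID}, {Aisle, PickerID}, {Aisle, Vendor}, {BinID, ExpiryDate, PickerID, ZoneID}, {BinID, PickerID, Vendor}, {PalletID, PickerID}. Prime attributes: {Aisle, BinID, ExpiryDate, PalletID, PickerID, Vendor, ZoneID}.
For ExpiryDate, ZoneID → Vendor we have {ExpiryDate, ZoneID}⁺ = {ExpiryDate, Vendor, ZoneID}; {ExpiryDate, ZoneID} is not a superkey, so BCNF fails.
Since {Vendor} ⊆ prime attributes and every other non-superkey FD also has a prime right side, the schema is in 3NF.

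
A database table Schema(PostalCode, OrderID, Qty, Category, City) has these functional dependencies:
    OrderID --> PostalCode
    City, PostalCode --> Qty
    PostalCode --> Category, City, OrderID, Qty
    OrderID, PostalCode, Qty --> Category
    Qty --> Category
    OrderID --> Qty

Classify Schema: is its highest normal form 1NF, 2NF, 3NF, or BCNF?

Candidate keys: {OrderID}, {PostalCode}. Prime attributes: {OrderID, PostalCode}.
Qty --> Category: {Qty}⁺ = {Category, Qty}, which is not all of the attributes, so the left side is not a superkey — BCNF is violated.
Qty --> Category determines the non-prime attribute {Category} from a non-superkey — 3NF is violated.
Every candidate key is a single attribute, so no partial dependency is possible; 2NF holds.

2NF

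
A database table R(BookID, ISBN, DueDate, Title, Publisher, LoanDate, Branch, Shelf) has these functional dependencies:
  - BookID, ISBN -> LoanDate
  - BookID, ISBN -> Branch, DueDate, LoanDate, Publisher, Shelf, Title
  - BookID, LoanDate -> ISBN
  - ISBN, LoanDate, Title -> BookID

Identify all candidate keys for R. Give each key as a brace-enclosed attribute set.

Closure of {BookID, ISBN} is {BookID, Branch, DueDate, ISBN, LoanDate, Publisher, Shelf, Title}, the whole schema; {BookID, ISBN} is a candidate key.
Closure of {BookID, LoanDate} is {BookID, Branch, DueDate, ISBN, LoanDate, Publisher, Shelf, Title}, the whole schema; {BookID, LoanDate} is a candidate key.
Closure of {ISBN, LoanDate, Title} is {BookID, Branch, DueDate, ISBN, LoanDate, Publisher, Shelf, Title}, the whole schema; {ISBN, LoanDate, Title} is a candidate key.
No proper subset of any of these is a key, and no other minimal superkey exists.

{BookID, ISBN}, {BookID, LoanDate}, {ISBN, LoanDate, Title}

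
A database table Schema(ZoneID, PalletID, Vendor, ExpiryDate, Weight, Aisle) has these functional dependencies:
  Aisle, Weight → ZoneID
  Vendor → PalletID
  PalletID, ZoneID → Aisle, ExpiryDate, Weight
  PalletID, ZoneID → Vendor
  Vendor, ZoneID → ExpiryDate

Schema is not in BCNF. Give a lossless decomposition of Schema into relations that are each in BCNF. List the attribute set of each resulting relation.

{Aisle, ExpiryDate, Vendor, Weight}; {Aisle, Weight, ZoneID}; {PalletID, Vendor}

Candidate keys of the original relation: {Aisle, PalletID, Weight}, {Aisle, Vendor, Weight}, {PalletID, ZoneID}, {Vendor, ZoneID}.
{Aisle, ExpiryDate, PalletID, Vendor, Weight, ZoneID}: {Aisle, Weight} determines {Aisle, Weight, ZoneID} here but is not a superkey — split on Aisle, Weight → ZoneID, giving {Aisle, Weight, ZoneID} and {Aisle, ExpiryDate, PalletID, Vendor, Weight}.
{Aisle, Weight, ZoneID} is in BCNF.
{Aisle, ExpiryDate, PalletID, Vendor, Weight}: {Vendor} determines {PalletID, Vendor} here but is not a superkey — split on Vendor → PalletID, giving {PalletID, Vendor} and {Aisle, ExpiryDate, Vendor, Weight}.
{PalletID, Vendor} is in BCNF.
{Aisle, ExpiryDate, Vendor, Weight} is in BCNF.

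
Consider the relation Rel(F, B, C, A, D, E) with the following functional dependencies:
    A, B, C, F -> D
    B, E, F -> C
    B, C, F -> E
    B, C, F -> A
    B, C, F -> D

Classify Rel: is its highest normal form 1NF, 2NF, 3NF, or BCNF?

Candidate keys: {B, C, F}, {B, E, F}. Prime attributes: {B, C, E, F}.
The left-hand side of every FD is a superkey, so BCNF is satisfied.

BCNF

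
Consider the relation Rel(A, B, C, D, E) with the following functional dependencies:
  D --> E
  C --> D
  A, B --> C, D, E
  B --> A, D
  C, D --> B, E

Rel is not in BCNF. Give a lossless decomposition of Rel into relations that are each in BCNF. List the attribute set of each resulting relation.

{A, B, C, D}; {D, E}

Candidate keys of the original relation: {B}, {C}.
Within {A, B, C, D, E}: {D}⁺ ∩ {A, B, C, D, E} = {D, E}, not the whole set, so D --> E violates BCNF; decompose into {D, E} and {A, B, C, D}.
{D, E} is in BCNF.
{A, B, C, D} is in BCNF.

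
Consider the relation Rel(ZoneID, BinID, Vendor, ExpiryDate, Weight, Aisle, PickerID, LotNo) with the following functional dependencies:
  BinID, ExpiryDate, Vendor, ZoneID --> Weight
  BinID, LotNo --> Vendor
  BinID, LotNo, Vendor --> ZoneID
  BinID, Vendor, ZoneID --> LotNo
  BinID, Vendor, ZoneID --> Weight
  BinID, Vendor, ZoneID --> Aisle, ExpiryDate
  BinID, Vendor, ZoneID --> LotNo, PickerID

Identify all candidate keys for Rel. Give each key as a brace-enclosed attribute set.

{BinID, LotNo}, {BinID, Vendor, ZoneID}

{BinID} never appears on the right of any FD, so every key must include it.
Closure of {BinID, LotNo} is {Aisle, BinID, ExpiryDate, LotNo, PickerID, Vendor, Weight, ZoneID}, the whole schema; {BinID, LotNo} is a candidate key.
Closure of {BinID, Vendor, ZoneID} is {Aisle, BinID, ExpiryDate, LotNo, PickerID, Vendor, Weight, ZoneID}, the whole schema; {BinID, Vendor, ZoneID} is a candidate key.
No proper subset of any of these is a key, and no other minimal superkey exists.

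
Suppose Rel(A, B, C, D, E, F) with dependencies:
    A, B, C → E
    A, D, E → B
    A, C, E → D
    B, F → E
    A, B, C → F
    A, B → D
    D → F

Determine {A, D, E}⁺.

Start with {A, D, E}.
A, D, E → B applies; add {B} → now {A, B, D, E}.
D → F applies; add {F} → now {A, B, D, E, F}.
No further FD applies.

{A, B, D, E, F}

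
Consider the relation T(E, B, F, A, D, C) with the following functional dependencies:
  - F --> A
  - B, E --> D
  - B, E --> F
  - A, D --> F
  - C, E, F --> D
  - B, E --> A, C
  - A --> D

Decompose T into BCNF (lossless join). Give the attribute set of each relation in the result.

{A, D, F}; {B, C, E, F}

Candidate key of the original relation: {B, E}.
In {A, B, C, D, E, F}, {F} is not a superkey ({F}⁺ restricted to this set is {A, D, F}), so split on F --> A, D into {A, D, F} and {B, C, E, F}.
{A, D, F}: every determinant is a superkey — BCNF.
{B, C, E, F}: every determinant is a superkey — BCNF.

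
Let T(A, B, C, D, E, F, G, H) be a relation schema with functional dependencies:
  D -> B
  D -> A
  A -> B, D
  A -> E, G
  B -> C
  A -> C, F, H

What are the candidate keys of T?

{A}, {D}

{A}⁺ = {A, B, C, D, E, F, G, H}, which is every attribute, so {A} is a candidate key.
{D}⁺ = {A, B, C, D, E, F, G, H}, which is every attribute, so {D} is a candidate key.
Any other superkey properly contains one of these, so there are no further candidate keys.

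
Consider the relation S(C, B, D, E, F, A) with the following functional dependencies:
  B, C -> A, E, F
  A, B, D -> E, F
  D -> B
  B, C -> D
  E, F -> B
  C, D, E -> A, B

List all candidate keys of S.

{C} never appears on the right of any FD, so every key must include it.
{B, C}⁺ = {A, B, C, D, E, F}, which is every attribute, so {B, C} is a candidate key.
{C, D}⁺ = {A, B, C, D, E, F}, which is every attribute, so {C, D} is a candidate key.
{C, E, F}⁺ = {A, B, C, D, E, F}, which is every attribute, so {C, E, F} is a candidate key.
No proper subset of any of these is a key, and no other minimal superkey exists.

{B, C}, {C, D}, {C, E, F}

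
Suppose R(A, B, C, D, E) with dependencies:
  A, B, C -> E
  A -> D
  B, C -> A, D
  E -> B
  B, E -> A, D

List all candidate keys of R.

{C} never appears on the right of any FD, so every key must include it.
{B, C} is a candidate key since {B, C}⁺ = {A, B, C, D, E} covers every attribute.
{C, E} is a candidate key since {C, E}⁺ = {A, B, C, D, E} covers every attribute.
These are minimal and exhaustive — every other superkey contains one of them.

{B, C}, {C, E}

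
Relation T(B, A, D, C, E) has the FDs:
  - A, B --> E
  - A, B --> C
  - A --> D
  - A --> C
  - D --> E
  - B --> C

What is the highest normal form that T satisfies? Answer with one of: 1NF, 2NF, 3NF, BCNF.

1NF

Candidate key: {A, B}. Prime attributes: {A, B}.
A --> D: {A}⁺ = {A, C, D, E}, which is not all of the attributes, so the left side is not a superkey — BCNF is violated.
A --> D has non-prime {D} on the right and a non-superkey on the left, so 3NF fails.
{A} is a proper subset of the key {A, B}, and {A}⁺ contains the non-prime attributes {C, D, E} — a partial dependency, so 2NF is violated.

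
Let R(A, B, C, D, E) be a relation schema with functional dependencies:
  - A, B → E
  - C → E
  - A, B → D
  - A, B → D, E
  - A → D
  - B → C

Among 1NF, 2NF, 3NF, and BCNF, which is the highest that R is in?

Candidate key: {A, B}. Prime attributes: {A, B}.
C → E breaks BCNF: {C}⁺ = {C, E}, so {C} is not a superkey.
Because {E} is non-prime and the left side of C → E is not a superkey, the relation is not in 3NF.
Since {A} ⊂ {A, B} and {A}⁺ ⊇ {D} with {D} non-prime, there is a partial dependency; 2NF fails.

1NF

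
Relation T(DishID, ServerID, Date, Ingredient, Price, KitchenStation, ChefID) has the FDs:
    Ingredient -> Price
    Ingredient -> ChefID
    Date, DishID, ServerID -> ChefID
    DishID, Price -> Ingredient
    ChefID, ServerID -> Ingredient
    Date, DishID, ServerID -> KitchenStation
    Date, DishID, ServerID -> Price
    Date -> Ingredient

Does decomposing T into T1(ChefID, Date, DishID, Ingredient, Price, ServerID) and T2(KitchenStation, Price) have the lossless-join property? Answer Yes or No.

T1 ∩ T2 = {Price}; its closure under F is {Price}.
The closure covers neither T1 nor T2 entirely; the join is not lossless.

No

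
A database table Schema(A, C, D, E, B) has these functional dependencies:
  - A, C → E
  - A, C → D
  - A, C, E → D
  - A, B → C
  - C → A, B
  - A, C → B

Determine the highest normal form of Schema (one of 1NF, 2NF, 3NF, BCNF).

Candidate keys: {A, B}, {C}. Prime attributes: {A, B, C}.
The left-hand side of every FD is a superkey, so BCNF is satisfied.

BCNF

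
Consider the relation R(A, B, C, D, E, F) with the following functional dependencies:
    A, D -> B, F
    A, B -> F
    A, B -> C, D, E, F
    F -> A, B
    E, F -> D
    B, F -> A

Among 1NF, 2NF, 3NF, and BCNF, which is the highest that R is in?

BCNF

Candidate keys: {A, B}, {A, D}, {F}. Prime attributes: {A, B, D, F}.
Every FD has a superkey on the left, so the relation is in BCNF.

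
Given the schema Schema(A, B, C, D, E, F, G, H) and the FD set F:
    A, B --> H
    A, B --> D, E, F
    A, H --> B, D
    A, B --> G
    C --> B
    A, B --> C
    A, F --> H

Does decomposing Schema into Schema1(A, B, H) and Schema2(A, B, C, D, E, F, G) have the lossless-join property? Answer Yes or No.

Yes

Schema1 ∩ Schema2 = {A, B}; its closure under F is {A, B, C, D, E, F, G, H}.
Schema1 is contained in that closure, so Schema1 ∩ Schema2 --> Schema1 holds and the join is lossless.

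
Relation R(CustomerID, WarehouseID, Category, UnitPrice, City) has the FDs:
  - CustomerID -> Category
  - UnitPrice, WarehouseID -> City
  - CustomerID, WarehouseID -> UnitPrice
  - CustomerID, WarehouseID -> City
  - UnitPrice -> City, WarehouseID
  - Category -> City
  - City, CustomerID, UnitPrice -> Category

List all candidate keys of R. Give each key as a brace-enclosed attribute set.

Attributes never on any right-hand side: {CustomerID} — every candidate key must contain it.
{CustomerID, UnitPrice} is a candidate key since {CustomerID, UnitPrice}⁺ = {Category, City, CustomerID, UnitPrice, WarehouseID} covers every attribute.
{CustomerID, WarehouseID} is a candidate key since {CustomerID, WarehouseID}⁺ = {Category, City, CustomerID, UnitPrice, WarehouseID} covers every attribute.
These are minimal and exhaustive — every other superkey contains one of them.

{CustomerID, UnitPrice}, {CustomerID, WarehouseID}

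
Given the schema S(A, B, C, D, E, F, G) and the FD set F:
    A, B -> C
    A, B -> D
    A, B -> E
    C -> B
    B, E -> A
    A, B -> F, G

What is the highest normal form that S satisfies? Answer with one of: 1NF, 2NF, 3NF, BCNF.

3NF

Candidate keys: {A, B}, {A, C}, {B, E}, {C, E}. Prime attributes: {A, B, C, E}.
C -> B breaks BCNF: {C}⁺ = {B, C}, so {C} is not a superkey.
Since {B} ⊆ prime attributes and every other non-superkey FD also has a prime right side, the schema is in 3NF.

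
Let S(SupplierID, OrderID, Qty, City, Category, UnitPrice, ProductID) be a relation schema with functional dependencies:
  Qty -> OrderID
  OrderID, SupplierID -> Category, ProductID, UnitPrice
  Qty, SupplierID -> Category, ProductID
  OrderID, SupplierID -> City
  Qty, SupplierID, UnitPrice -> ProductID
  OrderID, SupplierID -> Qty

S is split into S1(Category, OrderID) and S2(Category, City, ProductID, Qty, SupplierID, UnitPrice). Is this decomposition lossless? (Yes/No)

S1 ∩ S2 = {Category}; its closure under F is {Category}.
The closure covers neither S1 nor S2 entirely; the join is not lossless.

No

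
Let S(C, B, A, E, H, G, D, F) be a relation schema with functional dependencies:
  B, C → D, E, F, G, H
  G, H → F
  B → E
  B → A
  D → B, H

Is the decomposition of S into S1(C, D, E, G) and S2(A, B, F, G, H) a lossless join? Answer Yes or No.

The shared attributes are {G} and {G}⁺ = {G}.
Neither S1 nor S2 is contained in that closure, so the decomposition is lossy.

No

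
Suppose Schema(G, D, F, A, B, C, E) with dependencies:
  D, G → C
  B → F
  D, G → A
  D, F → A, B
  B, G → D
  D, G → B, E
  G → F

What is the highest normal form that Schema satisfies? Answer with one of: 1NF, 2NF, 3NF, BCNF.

1NF

Candidate keys: {B, G}, {D, G}. Prime attributes: {B, D, G}.
B → F breaks BCNF: {B}⁺ = {B, F}, so {B} is not a superkey.
B → F has non-prime {F} on the right and a non-superkey on the left, so 3NF fails.
Since {B} ⊂ {B, G} and {B}⁺ ⊇ {F} with {F} non-prime, there is a partial dependency; 2NF fails.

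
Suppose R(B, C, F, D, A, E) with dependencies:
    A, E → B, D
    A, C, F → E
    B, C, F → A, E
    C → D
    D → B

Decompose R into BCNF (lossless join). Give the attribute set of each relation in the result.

{A, C, E, F}; {A, D, E}; {B, D}

Candidate key of the original relation: {C, F}.
Within {A, B, C, D, E, F}: {A, E}⁺ ∩ {A, B, C, D, E, F} = {A, B, D, E}, not the whole set, so A, E → B, D violates BCNF; decompose into {A, B, D, E} and {A, C, E, F}.
Within {A, B, D, E}: {D}⁺ ∩ {A, B, D, E} = {B, D}, not the whole set, so D → B violates BCNF; decompose into {B, D} and {A, D, E}.
{B, D}: every determinant is a superkey — BCNF.
{A, D, E}: every determinant is a superkey — BCNF.
{A, C, E, F}: every determinant is a superkey — BCNF.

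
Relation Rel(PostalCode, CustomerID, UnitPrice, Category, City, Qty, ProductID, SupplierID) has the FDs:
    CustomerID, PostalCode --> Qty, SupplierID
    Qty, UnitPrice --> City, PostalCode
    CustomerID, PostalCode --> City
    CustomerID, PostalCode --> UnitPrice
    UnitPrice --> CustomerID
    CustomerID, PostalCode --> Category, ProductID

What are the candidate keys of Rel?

{CustomerID, PostalCode}, {PostalCode, UnitPrice}, {Qty, UnitPrice}

Closure of {CustomerID, PostalCode} is {Category, City, CustomerID, PostalCode, ProductID, Qty, SupplierID, UnitPrice}, the whole schema; {CustomerID, PostalCode} is a candidate key.
Closure of {PostalCode, UnitPrice} is {Category, City, CustomerID, PostalCode, ProductID, Qty, SupplierID, UnitPrice}, the whole schema; {PostalCode, UnitPrice} is a candidate key.
Closure of {Qty, UnitPrice} is {Category, City, CustomerID, PostalCode, ProductID, Qty, SupplierID, UnitPrice}, the whole schema; {Qty, UnitPrice} is a candidate key.
Any other superkey properly contains one of these, so there are no further candidate keys.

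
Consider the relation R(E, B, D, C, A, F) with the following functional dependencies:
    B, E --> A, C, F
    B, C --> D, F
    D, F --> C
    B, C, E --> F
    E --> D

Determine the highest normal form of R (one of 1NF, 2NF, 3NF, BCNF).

Candidate key: {B, E}. Prime attributes: {B, E}.
B, C --> D, F breaks BCNF: {B, C}⁺ = {B, C, D, F}, so {B, C} is not a superkey.
B, C --> D, F has non-prime {D, F} on the right and a non-superkey on the left, so 3NF fails.
Since {E} ⊂ {B, E} and {E}⁺ ⊇ {D} with {D} non-prime, there is a partial dependency; 2NF fails.

1NF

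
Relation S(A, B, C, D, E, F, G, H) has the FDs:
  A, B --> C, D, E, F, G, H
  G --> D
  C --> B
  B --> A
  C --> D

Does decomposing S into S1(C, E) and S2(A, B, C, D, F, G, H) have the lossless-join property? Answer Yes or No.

Yes

The shared attributes are {C} and {C}⁺ = {A, B, C, D, E, F, G, H}.
S1 is contained in that closure, so S1 ∩ S2 --> S1 holds and the join is lossless.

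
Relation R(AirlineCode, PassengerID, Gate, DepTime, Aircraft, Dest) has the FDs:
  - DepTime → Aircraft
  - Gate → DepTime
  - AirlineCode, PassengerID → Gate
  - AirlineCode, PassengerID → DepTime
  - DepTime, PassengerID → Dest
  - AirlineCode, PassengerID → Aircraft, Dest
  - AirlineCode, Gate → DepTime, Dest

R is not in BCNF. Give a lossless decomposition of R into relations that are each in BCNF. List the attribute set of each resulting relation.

{Aircraft, DepTime}; {AirlineCode, Dest, Gate}; {AirlineCode, Gate, PassengerID}; {DepTime, Gate}

Candidate key of the original relation: {AirlineCode, PassengerID}.
In {Aircraft, AirlineCode, DepTime, Dest, Gate, PassengerID}, {DepTime} is not a superkey ({DepTime}⁺ restricted to this set is {Aircraft, DepTime}), so split on DepTime → Aircraft into {Aircraft, DepTime} and {AirlineCode, DepTime, Dest, Gate, PassengerID}.
{Aircraft, DepTime}: every determinant is a superkey — BCNF.
In {AirlineCode, DepTime, Dest, Gate, PassengerID}, {Gate} is not a superkey ({Gate}⁺ restricted to this set is {DepTime, Gate}), so split on Gate → DepTime into {DepTime, Gate} and {AirlineCode, Dest, Gate, PassengerID}.
{DepTime, Gate}: every determinant is a superkey — BCNF.
In {AirlineCode, Dest, Gate, PassengerID}, {AirlineCode, Gate} is not a superkey ({AirlineCode, Gate}⁺ restricted to this set is {AirlineCode, Dest, Gate}), so split on AirlineCode, Gate → Dest into {AirlineCode, Dest, Gate} and {AirlineCode, Gate, PassengerID}.
{AirlineCode, Dest, Gate}: every determinant is a superkey — BCNF.
{AirlineCode, Gate, PassengerID}: every determinant is a superkey — BCNF.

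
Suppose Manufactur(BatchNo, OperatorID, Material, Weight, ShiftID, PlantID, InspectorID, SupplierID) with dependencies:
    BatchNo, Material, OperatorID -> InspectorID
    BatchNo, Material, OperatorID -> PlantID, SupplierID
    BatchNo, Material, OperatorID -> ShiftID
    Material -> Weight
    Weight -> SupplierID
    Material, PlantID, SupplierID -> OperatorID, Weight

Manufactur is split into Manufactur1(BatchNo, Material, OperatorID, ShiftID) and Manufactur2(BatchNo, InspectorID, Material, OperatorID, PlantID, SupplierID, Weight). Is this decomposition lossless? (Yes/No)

Yes

Manufactur1 ∩ Manufactur2 = {BatchNo, Material, OperatorID}; its closure under F is {BatchNo, InspectorID, Material, OperatorID, PlantID, ShiftID, SupplierID, Weight}.
Manufactur1 is contained in that closure, so Manufactur1 ∩ Manufactur2 -> Manufactur1 holds and the join is lossless.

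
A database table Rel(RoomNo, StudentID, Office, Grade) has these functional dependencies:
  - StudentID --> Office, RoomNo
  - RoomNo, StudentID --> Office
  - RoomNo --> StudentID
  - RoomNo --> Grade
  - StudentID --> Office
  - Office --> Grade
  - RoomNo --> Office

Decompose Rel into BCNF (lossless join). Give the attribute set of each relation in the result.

Candidate keys of the original relation: {RoomNo}, {StudentID}.
Within {Grade, Office, RoomNo, StudentID}: {Office}⁺ ∩ {Grade, Office, RoomNo, StudentID} = {Grade, Office}, not the whole set, so Office --> Grade violates BCNF; decompose into {Grade, Office} and {Office, RoomNo, StudentID}.
{Grade, Office} has no BCNF violation.
{Office, RoomNo, StudentID} has no BCNF violation.

{Grade, Office}; {Office, RoomNo, StudentID}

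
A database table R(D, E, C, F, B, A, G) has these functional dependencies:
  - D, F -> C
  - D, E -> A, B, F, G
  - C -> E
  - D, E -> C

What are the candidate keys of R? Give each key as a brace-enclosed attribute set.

{C, D}, {D, E}, {D, F}

Attributes never on any right-hand side: {D} — every candidate key must contain it.
{C, D}⁺ = {A, B, C, D, E, F, G}, which is every attribute, so {C, D} is a candidate key.
{D, E}⁺ = {A, B, C, D, E, F, G}, which is every attribute, so {D, E} is a candidate key.
{D, F}⁺ = {A, B, C, D, E, F, G}, which is every attribute, so {D, F} is a candidate key.
Any other superkey properly contains one of these, so there are no further candidate keys.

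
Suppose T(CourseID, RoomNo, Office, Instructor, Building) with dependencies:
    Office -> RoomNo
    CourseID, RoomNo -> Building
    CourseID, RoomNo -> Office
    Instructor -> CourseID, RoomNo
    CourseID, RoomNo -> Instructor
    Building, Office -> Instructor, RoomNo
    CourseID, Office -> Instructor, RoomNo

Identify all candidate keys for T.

{Instructor} is a candidate key since {Instructor}⁺ = {Building, CourseID, Instructor, Office, RoomNo} covers every attribute.
{Building, Office} is a candidate key since {Building, Office}⁺ = {Building, CourseID, Instructor, Office, RoomNo} covers every attribute.
{CourseID, Office} is a candidate key since {CourseID, Office}⁺ = {Building, CourseID, Instructor, Office, RoomNo} covers every attribute.
{CourseID, RoomNo} is a candidate key since {CourseID, RoomNo}⁺ = {Building, CourseID, Instructor, Office, RoomNo} covers every attribute.
No proper subset of any of these is a key, and no other minimal superkey exists.

{Building, Office}, {CourseID, Office}, {CourseID, RoomNo}, {Instructor}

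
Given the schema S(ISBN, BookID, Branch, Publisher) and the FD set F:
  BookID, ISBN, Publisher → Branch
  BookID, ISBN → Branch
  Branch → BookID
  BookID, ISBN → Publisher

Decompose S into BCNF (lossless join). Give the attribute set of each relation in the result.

{BookID, Branch}; {Branch, ISBN, Publisher}

Candidate keys of the original relation: {BookID, ISBN}, {Branch, ISBN}.
{BookID, Branch, ISBN, Publisher}: {Branch} determines {BookID, Branch} here but is not a superkey — split on Branch → BookID, giving {BookID, Branch} and {Branch, ISBN, Publisher}.
{BookID, Branch} has no BCNF violation.
{Branch, ISBN, Publisher} has no BCNF violation.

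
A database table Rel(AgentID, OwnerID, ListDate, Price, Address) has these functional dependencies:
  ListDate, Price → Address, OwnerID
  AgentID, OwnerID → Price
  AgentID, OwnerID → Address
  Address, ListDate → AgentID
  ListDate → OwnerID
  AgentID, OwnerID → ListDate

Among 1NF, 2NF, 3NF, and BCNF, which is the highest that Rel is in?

Candidate keys: {Address, ListDate}, {AgentID, ListDate}, {AgentID, OwnerID}, {ListDate, Price}. Prime attributes: {Address, AgentID, ListDate, OwnerID, Price}.
For ListDate → OwnerID we have {ListDate}⁺ = {ListDate, OwnerID}; {ListDate} is not a superkey, so BCNF fails.
But every attribute on its right side ({OwnerID}) is prime, and the same holds for every other non-superkey FD, so 3NF still holds.

3NF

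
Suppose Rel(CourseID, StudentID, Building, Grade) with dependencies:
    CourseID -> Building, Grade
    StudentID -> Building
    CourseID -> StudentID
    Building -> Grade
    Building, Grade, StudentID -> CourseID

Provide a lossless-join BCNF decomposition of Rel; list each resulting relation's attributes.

Candidate keys of the original relation: {CourseID}, {StudentID}.
In {Building, CourseID, Grade, StudentID}, {Building} is not a superkey ({Building}⁺ restricted to this set is {Building, Grade}), so split on Building -> Grade into {Building, Grade} and {Building, CourseID, StudentID}.
{Building, Grade} has no BCNF violation.
{Building, CourseID, StudentID} has no BCNF violation.

{Building, CourseID, StudentID}; {Building, Grade}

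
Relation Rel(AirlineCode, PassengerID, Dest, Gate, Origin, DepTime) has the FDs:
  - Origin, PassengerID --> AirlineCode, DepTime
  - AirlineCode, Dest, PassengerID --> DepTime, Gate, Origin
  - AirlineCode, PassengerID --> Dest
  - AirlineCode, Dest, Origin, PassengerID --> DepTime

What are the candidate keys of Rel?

Attributes never on any right-hand side: {PassengerID} — every candidate key must contain it.
Closure of {AirlineCode, PassengerID} is {AirlineCode, DepTime, Dest, Gate, Origin, PassengerID}, the whole schema; {AirlineCode, PassengerID} is a candidate key.
Closure of {Origin, PassengerID} is {AirlineCode, DepTime, Dest, Gate, Origin, PassengerID}, the whole schema; {Origin, PassengerID} is a candidate key.
Any other superkey properly contains one of these, so there are no further candidate keys.

{AirlineCode, PassengerID}, {Origin, PassengerID}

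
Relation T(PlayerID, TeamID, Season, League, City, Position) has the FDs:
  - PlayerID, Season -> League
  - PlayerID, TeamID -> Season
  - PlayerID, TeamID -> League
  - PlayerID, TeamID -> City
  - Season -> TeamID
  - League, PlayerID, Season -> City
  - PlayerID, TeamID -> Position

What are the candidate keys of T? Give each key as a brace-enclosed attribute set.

{PlayerID, Season}, {PlayerID, TeamID}

No FD produces {PlayerID}, so it must be in every candidate key.
{PlayerID, Season} is a candidate key since {PlayerID, Season}⁺ = {City, League, PlayerID, Position, Season, TeamID} covers every attribute.
{PlayerID, TeamID} is a candidate key since {PlayerID, TeamID}⁺ = {City, League, PlayerID, Position, Season, TeamID} covers every attribute.
These are minimal and exhaustive — every other superkey contains one of them.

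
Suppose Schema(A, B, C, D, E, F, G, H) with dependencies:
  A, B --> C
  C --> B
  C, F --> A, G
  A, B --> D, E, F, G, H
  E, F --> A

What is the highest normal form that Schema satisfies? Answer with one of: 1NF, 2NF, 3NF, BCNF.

Candidate keys: {A, B}, {A, C}, {B, E, F}, {C, F}. Prime attributes: {A, B, C, E, F}.
For C --> B we have {C}⁺ = {B, C}; {C} is not a superkey, so BCNF fails.
But every attribute on its right side ({B}) is prime, and the same holds for every other non-superkey FD, so 3NF still holds.

3NF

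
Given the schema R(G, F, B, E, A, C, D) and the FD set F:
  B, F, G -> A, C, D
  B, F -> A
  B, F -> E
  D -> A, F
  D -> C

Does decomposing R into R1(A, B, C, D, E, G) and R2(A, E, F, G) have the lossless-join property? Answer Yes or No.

Common attributes: {A, E, G}; their closure is {A, E, G}.
Neither R1 nor R2 is contained in that closure, so the decomposition is lossy.

No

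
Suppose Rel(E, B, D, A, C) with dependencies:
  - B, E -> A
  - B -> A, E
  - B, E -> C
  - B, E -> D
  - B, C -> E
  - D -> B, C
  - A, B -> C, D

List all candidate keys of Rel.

{B}⁺ = {A, B, C, D, E} — all of the relation — so {B} is a candidate key.
{D}⁺ = {A, B, C, D, E} — all of the relation — so {D} is a candidate key.
No proper subset of any of these is a key, and no other minimal superkey exists.

{B}, {D}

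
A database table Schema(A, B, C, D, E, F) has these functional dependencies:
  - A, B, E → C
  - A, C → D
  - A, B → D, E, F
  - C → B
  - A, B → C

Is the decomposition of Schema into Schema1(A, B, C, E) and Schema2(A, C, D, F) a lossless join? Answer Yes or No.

Common attributes: {A, C}; their closure is {A, B, C, D, E, F}.
Schema1 is contained in that closure, so Schema1 ∩ Schema2 → Schema1 holds and the join is lossless.

Yes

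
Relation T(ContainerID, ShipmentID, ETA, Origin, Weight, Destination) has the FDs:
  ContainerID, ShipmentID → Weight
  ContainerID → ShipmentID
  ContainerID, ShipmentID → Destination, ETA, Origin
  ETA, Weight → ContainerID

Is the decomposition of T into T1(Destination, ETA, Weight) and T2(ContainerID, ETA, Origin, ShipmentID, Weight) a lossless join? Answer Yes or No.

Common attributes: {ETA, Weight}; their closure is {ContainerID, Destination, ETA, Origin, ShipmentID, Weight}.
Since T1 ⊆ {ContainerID, Destination, ETA, Origin, ShipmentID, Weight}, the intersection is a superkey of T1; the decomposition is lossless.

Yes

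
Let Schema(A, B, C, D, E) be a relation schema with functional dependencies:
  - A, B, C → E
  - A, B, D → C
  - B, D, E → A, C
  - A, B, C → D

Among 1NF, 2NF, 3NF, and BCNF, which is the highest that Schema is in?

Candidate keys: {A, B, C}, {A, B, D}, {B, D, E}. Prime attributes: {A, B, C, D, E}.
Every FD has a superkey on the left, so the relation is in BCNF.

BCNF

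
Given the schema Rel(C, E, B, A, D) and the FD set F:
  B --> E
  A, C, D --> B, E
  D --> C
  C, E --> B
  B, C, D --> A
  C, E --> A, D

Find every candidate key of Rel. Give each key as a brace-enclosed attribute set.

{A, D}, {B, C}, {B, D}, {C, E}, {D, E}

{A, D} is a candidate key since {A, D}⁺ = {A, B, C, D, E} covers every attribute.
{B, C} is a candidate key since {B, C}⁺ = {A, B, C, D, E} covers every attribute.
{B, D} is a candidate key since {B, D}⁺ = {A, B, C, D, E} covers every attribute.
{C, E} is a candidate key since {C, E}⁺ = {A, B, C, D, E} covers every attribute.
{D, E} is a candidate key since {D, E}⁺ = {A, B, C, D, E} covers every attribute.
These are minimal and exhaustive — every other superkey contains one of them.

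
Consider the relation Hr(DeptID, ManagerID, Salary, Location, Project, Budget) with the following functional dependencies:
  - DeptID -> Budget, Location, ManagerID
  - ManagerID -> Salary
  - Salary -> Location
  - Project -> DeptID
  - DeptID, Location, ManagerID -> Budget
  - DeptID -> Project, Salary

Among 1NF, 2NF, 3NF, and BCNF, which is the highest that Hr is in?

2NF

Candidate keys: {DeptID}, {Project}. Prime attributes: {DeptID, Project}.
ManagerID -> Salary: {ManagerID}⁺ = {Location, ManagerID, Salary}, which is not all of the attributes, so the left side is not a superkey — BCNF is violated.
ManagerID -> Salary has non-prime {Salary} on the right and a non-superkey on the left, so 3NF fails.
All keys have size 1, which rules out partial dependencies — 2NF is satisfied.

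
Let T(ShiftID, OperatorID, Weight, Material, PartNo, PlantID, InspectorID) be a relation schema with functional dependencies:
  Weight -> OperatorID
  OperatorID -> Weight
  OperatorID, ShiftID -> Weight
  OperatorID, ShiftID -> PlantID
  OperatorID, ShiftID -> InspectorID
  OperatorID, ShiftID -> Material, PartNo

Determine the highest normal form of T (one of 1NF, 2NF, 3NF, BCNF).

Candidate keys: {OperatorID, ShiftID}, {ShiftID, Weight}. Prime attributes: {OperatorID, ShiftID, Weight}.
Weight -> OperatorID breaks BCNF: {Weight}⁺ = {OperatorID, Weight}, so {Weight} is not a superkey.
Since {OperatorID} ⊆ prime attributes and every other non-superkey FD also has a prime right side, the schema is in 3NF.

3NF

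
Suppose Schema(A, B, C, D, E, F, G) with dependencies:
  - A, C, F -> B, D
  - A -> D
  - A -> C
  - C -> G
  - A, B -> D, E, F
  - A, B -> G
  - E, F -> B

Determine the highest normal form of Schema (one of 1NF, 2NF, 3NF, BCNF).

1NF

Candidate keys: {A, B}, {A, F}. Prime attributes: {A, B, F}.
A -> D breaks BCNF: {A}⁺ = {A, C, D, G}, so {A} is not a superkey.
A -> D determines the non-prime attribute {D} from a non-superkey — 3NF is violated.
{A} is a proper subset of the key {A, B}, and {A}⁺ contains the non-prime attributes {C, D, G} — a partial dependency, so 2NF is violated.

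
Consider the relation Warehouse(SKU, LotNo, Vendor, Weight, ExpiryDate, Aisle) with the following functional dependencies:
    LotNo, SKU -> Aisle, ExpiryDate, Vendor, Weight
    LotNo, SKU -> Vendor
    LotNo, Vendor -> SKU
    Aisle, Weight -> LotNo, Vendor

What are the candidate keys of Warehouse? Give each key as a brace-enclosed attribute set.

{Aisle, Weight}⁺ = {Aisle, ExpiryDate, LotNo, SKU, Vendor, Weight} — all of the relation — so {Aisle, Weight} is a candidate key.
{LotNo, SKU}⁺ = {Aisle, ExpiryDate, LotNo, SKU, Vendor, Weight} — all of the relation — so {LotNo, SKU} is a candidate key.
{LotNo, Vendor}⁺ = {Aisle, ExpiryDate, LotNo, SKU, Vendor, Weight} — all of the relation — so {LotNo, Vendor} is a candidate key.
No proper subset of any of these is a key, and no other minimal superkey exists.

{Aisle, Weight}, {LotNo, SKU}, {LotNo, Vendor}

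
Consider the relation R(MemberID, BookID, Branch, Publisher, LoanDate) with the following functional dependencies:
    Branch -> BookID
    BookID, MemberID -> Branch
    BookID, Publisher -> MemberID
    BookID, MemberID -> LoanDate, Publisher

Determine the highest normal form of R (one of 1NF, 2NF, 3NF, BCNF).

Candidate keys: {BookID, MemberID}, {BookID, Publisher}, {Branch, MemberID}, {Branch, Publisher}. Prime attributes: {BookID, Branch, MemberID, Publisher}.
Branch -> BookID breaks BCNF: {Branch}⁺ = {BookID, Branch}, so {Branch} is not a superkey.
But every attribute on its right side ({BookID}) is prime, and the same holds for every other non-superkey FD, so 3NF still holds.

3NF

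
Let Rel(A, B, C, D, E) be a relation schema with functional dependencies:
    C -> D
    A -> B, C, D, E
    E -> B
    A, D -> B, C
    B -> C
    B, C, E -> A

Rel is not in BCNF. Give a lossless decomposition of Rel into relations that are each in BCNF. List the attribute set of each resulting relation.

{A, B, E}; {B, C}; {C, D}

Candidate keys of the original relation: {A}, {E}.
{A, B, C, D, E}: {C} determines {C, D} here but is not a superkey — split on C -> D, giving {C, D} and {A, B, C, E}.
{C, D} is in BCNF.
{A, B, C, E}: {B} determines {B, C} here but is not a superkey — split on B -> C, giving {B, C} and {A, B, E}.
{B, C} is in BCNF.
{A, B, E} is in BCNF.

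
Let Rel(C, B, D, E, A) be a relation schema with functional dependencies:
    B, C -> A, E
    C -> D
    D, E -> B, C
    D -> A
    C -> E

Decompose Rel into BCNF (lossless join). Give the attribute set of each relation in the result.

Candidate keys of the original relation: {C}, {D, E}.
Within {A, B, C, D, E}: {D}⁺ ∩ {A, B, C, D, E} = {A, D}, not the whole set, so D -> A violates BCNF; decompose into {A, D} and {B, C, D, E}.
{A, D} has no BCNF violation.
{B, C, D, E} has no BCNF violation.

{A, D}; {B, C, D, E}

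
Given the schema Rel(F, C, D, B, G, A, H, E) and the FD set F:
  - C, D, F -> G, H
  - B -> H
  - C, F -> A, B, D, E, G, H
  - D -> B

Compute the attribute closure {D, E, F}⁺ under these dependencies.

Start with {D, E, F}.
D -> B applies; add {B} → now {B, D, E, F}.
B -> H applies; add {H} → now {B, D, E, F, H}.
No further FD applies.

{B, D, E, F, H}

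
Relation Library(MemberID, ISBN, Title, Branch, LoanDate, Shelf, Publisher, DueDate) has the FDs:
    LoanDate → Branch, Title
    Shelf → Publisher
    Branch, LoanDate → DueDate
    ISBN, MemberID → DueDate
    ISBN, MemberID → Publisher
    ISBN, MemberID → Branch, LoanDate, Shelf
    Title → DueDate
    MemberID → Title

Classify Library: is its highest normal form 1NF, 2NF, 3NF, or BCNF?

1NF

Candidate key: {ISBN, MemberID}. Prime attributes: {ISBN, MemberID}.
LoanDate → Branch, Title breaks BCNF: {LoanDate}⁺ = {Branch, DueDate, LoanDate, Title}, so {LoanDate} is not a superkey.
Because {Branch, Title} are non-prime and the left side of LoanDate → Branch, Title is not a superkey, the relation is not in 3NF.
{MemberID} is a proper subset of the key {ISBN, MemberID}, and {MemberID}⁺ contains the non-prime attributes {DueDate, Title} — a partial dependency, so 2NF is violated.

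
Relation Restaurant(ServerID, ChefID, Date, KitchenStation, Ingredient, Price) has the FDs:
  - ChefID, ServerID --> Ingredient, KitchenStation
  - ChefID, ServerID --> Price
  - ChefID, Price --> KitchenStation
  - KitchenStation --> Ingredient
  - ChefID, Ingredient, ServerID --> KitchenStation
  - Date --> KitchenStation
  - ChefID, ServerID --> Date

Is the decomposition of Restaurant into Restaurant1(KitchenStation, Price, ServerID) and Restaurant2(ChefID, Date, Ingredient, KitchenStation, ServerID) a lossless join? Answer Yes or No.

Common attributes: {KitchenStation, ServerID}; their closure is {Ingredient, KitchenStation, ServerID}.
Restaurant1 ⊄ {Ingredient, KitchenStation, ServerID} and Restaurant2 ⊄ {Ingredient, KitchenStation, ServerID}, so the split is lossy.

No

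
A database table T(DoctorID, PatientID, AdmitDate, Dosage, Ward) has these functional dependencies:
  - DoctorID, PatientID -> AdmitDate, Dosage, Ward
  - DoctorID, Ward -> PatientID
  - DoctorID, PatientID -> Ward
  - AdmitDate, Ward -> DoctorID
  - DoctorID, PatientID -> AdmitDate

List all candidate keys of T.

Closure of {AdmitDate, Ward} is {AdmitDate, DoctorID, Dosage, PatientID, Ward}, the whole schema; {AdmitDate, Ward} is a candidate key.
Closure of {DoctorID, PatientID} is {AdmitDate, DoctorID, Dosage, PatientID, Ward}, the whole schema; {DoctorID, PatientID} is a candidate key.
Closure of {DoctorID, Ward} is {AdmitDate, DoctorID, Dosage, PatientID, Ward}, the whole schema; {DoctorID, Ward} is a candidate key.
Any other superkey properly contains one of these, so there are no further candidate keys.

{AdmitDate, Ward}, {DoctorID, PatientID}, {DoctorID, Ward}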